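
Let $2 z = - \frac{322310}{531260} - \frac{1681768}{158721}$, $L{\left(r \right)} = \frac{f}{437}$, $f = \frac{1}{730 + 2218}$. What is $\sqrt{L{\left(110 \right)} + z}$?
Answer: $\frac{142 i \sqrt{512184863849113433607120426}}{1357877018514687} \approx 2.3667 i$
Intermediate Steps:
$f = \frac{1}{2948} \approx 0.00033921$
$L{\left(r \right)} = \frac{1}{1288276}$ ($L{\left(r \right)} = \frac{1}{2948 \cdot 437} = \frac{1}{2948} \cdot \frac{1}{437} = \frac{1}{1288276}$)
$z = - \frac{94461343319}{16864423692}$ ($z = \frac{- \frac{322310}{531260} - \frac{1681768}{158721}}{2} = \frac{\left(-322310\right) \frac{1}{531260} - \frac{1681768}{158721}}{2} = \frac{- \frac{32231}{53126} - \frac{1681768}{158721}}{2} = \frac{1}{2} \left(- \frac{94461343319}{8432211846}\right) = - \frac{94461343319}{16864423692} \approx -5.6012$)
$\sqrt{L{\left(110 \right)} + z} = \sqrt{\frac{1}{1288276} - \frac{94461343319}{16864423692}} = \sqrt{- \frac{7605766541325272}{1357877018514687}} = \frac{142 i \sqrt{512184863849113433607120426}}{1357877018514687}$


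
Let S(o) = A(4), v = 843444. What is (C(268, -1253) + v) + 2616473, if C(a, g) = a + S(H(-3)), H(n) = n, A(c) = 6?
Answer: 3460191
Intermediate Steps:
S(o) = 6
C(a, g) = 6 + a (C(a, g) = a + 6 = 6 + a)
(C(268, -1253) + v) + 2616473 = ((6 + 268) + 843444) + 2616473 = (274 + 843444) + 2616473 = 843718 + 2616473 = 3460191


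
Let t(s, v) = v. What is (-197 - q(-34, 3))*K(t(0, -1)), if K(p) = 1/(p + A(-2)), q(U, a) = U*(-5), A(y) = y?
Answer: 367/3 ≈ 122.33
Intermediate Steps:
q(U, a) = -5*U
K(p) = 1/(-2 + p) (K(p) = 1/(p - 2) = 1/(-2 + p))
(-197 - q(-34, 3))*K(t(0, -1)) = (-197 - (-5)*(-34))/(-2 - 1) = (-197 - 1*170)/(-3) = (-197 - 170)*(-⅓) = -367*(-⅓) = 367/3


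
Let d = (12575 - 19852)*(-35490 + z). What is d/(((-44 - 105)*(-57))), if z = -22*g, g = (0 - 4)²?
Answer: 13727486/447 ≈ 30710.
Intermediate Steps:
g = 16 (g = (-4)² = 16)
z = -352 (z = -22*16 = -352)
d = 260822234 (d = (12575 - 19852)*(-35490 - 352) = -7277*(-35842) = 260822234)
d/(((-44 - 105)*(-57))) = 260822234/(((-44 - 105)*(-57))) = 260822234/((-149*(-57))) = 260822234/8493 = 260822234*(1/8493) = 13727486/447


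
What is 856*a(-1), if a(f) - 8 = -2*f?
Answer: 8560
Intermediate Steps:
a(f) = 8 - 2*f
856*a(-1) = 856*(8 - 2*(-1)) = 856*(8 + 2) = 856*10 = 8560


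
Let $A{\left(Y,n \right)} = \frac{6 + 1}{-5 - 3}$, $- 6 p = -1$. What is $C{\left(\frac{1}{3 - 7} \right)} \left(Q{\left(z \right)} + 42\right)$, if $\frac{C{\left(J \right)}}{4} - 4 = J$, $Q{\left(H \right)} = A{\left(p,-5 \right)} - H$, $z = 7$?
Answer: $\frac{4095}{8} \approx 511.88$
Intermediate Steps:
$p = \frac{1}{6}$ ($p = \left(- \frac{1}{6}\right) \left(-1\right) = \frac{1}{6} \approx 0.16667$)
$A{\left(Y,n \right)} = - \frac{7}{8}$ ($A{\left(Y,n \right)} = \frac{7}{-8} = 7 \left(- \frac{1}{8}\right) = - \frac{7}{8}$)
$Q{\left(H \right)} = - \frac{7}{8} - H$
$C{\left(J \right)} = 16 + 4 J$
$C{\left(\frac{1}{3 - 7} \right)} \left(Q{\left(z \right)} + 42\right) = \left(16 + \frac{4}{3 - 7}\right) \left(\left(- \frac{7}{8} - 7\right) + 42\right) = \left(16 + \frac{4}{-4}\right) \left(\left(- \frac{7}{8} - 7\right) + 42\right) = \left(16 + 4 \left(- \frac{1}{4}\right)\right) \left(- \frac{63}{8} + 42\right) = \left(16 - 1\right) \frac{273}{8} = 15 \cdot \frac{273}{8} = \frac{4095}{8}$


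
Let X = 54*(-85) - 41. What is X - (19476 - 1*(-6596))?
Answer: -30703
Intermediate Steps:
X = -4631 (X = -4590 - 41 = -4631)
X - (19476 - 1*(-6596)) = -4631 - (19476 - 1*(-6596)) = -4631 - (19476 + 6596) = -4631 - 1*26072 = -4631 - 26072 = -30703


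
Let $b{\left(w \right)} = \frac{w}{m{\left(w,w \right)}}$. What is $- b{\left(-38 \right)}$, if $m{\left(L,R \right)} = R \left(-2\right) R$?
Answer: $- \frac{1}{76} \approx -0.013158$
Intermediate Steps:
$m{\left(L,R \right)} = - 2 R^{2}$ ($m{\left(L,R \right)} = - 2 R R = - 2 R^{2}$)
$b{\left(w \right)} = - \frac{1}{2 w}$ ($b{\left(w \right)} = \frac{w}{\left(-2\right) w^{2}} = w \left(- \frac{1}{2 w^{2}}\right) = - \frac{1}{2 w}$)
$- b{\left(-38 \right)} = - \frac{-1}{2 \left(-38\right)} = - \frac{\left(-1\right) \left(-1\right)}{2 \cdot 38} = \left(-1\right) \frac{1}{76} = - \frac{1}{76}$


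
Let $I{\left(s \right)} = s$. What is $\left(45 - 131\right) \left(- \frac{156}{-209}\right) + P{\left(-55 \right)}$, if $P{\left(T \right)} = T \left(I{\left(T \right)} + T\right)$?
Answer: $\frac{1251034}{209} \approx 5985.8$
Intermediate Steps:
$P{\left(T \right)} = 2 T^{2}$ ($P{\left(T \right)} = T \left(T + T\right) = T 2 T = 2 T^{2}$)
$\left(45 - 131\right) \left(- \frac{156}{-209}\right) + P{\left(-55 \right)} = \left(45 - 131\right) \left(- \frac{156}{-209}\right) + 2 \left(-55\right)^{2} = - 86 \left(\left(-156\right) \left(- \frac{1}{209}\right)\right) + 2 \cdot 3025 = \left(-86\right) \frac{156}{209} + 6050 = - \frac{13416}{209} + 6050 = \frac{1251034}{209}$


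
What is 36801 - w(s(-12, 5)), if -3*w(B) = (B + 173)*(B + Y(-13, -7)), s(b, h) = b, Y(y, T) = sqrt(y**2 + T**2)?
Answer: 36157 + 161*sqrt(218)/3 ≈ 36949.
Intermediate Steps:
Y(y, T) = sqrt(T**2 + y**2)
w(B) = -(173 + B)*(B + sqrt(218))/3 (w(B) = -(B + 173)*(B + sqrt((-7)**2 + (-13)**2))/3 = -(173 + B)*(B + sqrt(49 + 169))/3 = -(173 + B)*(B + sqrt(218))/3)
36801 - w(s(-12, 5)) = 36801 - (-173/3*(-12) - 173*sqrt(218)/3 - 1/3*(-12)**2 - 1/3*(-12)*sqrt(218)) = 36801 - (692 - 173*sqrt(218)/3 - 1/3*144 + 4*sqrt(218)) = 36801 - (692 - 173*sqrt(218)/3 - 48 + 4*sqrt(218)) = 36801 - (644 - 161*sqrt(218)/3) = 36801 + (-644 + 161*sqrt(218)/3) = 36157 + 161*sqrt(218)/3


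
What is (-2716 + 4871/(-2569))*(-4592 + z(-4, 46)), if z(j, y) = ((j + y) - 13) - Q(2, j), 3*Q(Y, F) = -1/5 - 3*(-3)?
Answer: 31880602165/2569 ≈ 1.2410e+7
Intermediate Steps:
Q(Y, F) = 44/15 (Q(Y, F) = (-1/5 - 3*(-3))/3 = (-1*1/5 + 9)/3 = (-1/5 + 9)/3 = (1/3)*(44/5) = 44/15)
z(j, y) = -239/15 + j + y (z(j, y) = ((j + y) - 13) - 1*44/15 = (-13 + j + y) - 44/15 = -239/15 + j + y)
(-2716 + 4871/(-2569))*(-4592 + z(-4, 46)) = (-2716 + 4871/(-2569))*(-4592 + (-239/15 - 4 + 46)) = (-2716 + 4871*(-1/2569))*(-4592 + 391/15) = (-2716 - 4871/2569)*(-68489/15) = -6982275/2569*(-68489/15) = 31880602165/2569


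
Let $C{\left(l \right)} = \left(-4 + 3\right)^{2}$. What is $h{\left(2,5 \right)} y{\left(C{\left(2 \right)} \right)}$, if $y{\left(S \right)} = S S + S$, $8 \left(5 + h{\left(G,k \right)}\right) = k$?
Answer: $- \frac{35}{4} \approx -8.75$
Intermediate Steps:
$C{\left(l \right)} = 1$ ($C{\left(l \right)} = \left(-1\right)^{2} = 1$)
$h{\left(G,k \right)} = -5 + \frac{k}{8}$
$y{\left(S \right)} = S + S^{2}$ ($y{\left(S \right)} = S^{2} + S = S + S^{2}$)
$h{\left(2,5 \right)} y{\left(C{\left(2 \right)} \right)} = \left(-5 + \frac{1}{8} \cdot 5\right) 1 \left(1 + 1\right) = \left(-5 + \frac{5}{8}\right) 1 \cdot 2 = \left(- \frac{35}{8}\right) 2 = - \frac{35}{4}$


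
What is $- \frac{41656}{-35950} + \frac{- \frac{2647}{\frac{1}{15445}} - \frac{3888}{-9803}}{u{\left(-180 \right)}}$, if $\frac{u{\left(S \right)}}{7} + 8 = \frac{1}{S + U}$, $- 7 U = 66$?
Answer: $\frac{1910486445938636414}{2618640834425} \approx 7.2957 \cdot 10^{5}$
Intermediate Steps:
$U = - \frac{66}{7}$ ($U = \left(- \frac{1}{7}\right) 66 = - \frac{66}{7} \approx -9.4286$)
$u{\left(S \right)} = -56 + \frac{7}{- \frac{66}{7} + S}$ ($u{\left(S \right)} = -56 + \frac{7}{S - \frac{66}{7}} = -56 + \frac{7}{- \frac{66}{7} + S}$)
$- \frac{41656}{-35950} + \frac{- \frac{2647}{\frac{1}{15445}} - \frac{3888}{-9803}}{u{\left(-180 \right)}} = - \frac{41656}{-35950} + \frac{- \frac{2647}{\frac{1}{15445}} - \frac{3888}{-9803}}{7 \frac{1}{-66 + 7 \left(-180\right)} \left(535 - -10080\right)} = \left(-41656\right) \left(- \frac{1}{35950}\right) + \frac{- 2647 \frac{1}{\frac{1}{15445}} - - \frac{3888}{9803}}{7 \frac{1}{-66 - 1260} \left(535 + 10080\right)} = \frac{20828}{17975} + \frac{\left(-2647\right) 15445 + \frac{3888}{9803}}{7 \frac{1}{-1326} \cdot 10615} = \frac{20828}{17975} + \frac{-40882915 + \frac{3888}{9803}}{7 \left(- \frac{1}{1326}\right) 10615} = \frac{20828}{17975} - \frac{400775211857}{9803 \left(- \frac{74305}{1326}\right)} = \frac{20828}{17975} - - \frac{531427930922382}{728411915} = \frac{20828}{17975} + \frac{531427930922382}{728411915} = \frac{1910486445938636414}{2618640834425}$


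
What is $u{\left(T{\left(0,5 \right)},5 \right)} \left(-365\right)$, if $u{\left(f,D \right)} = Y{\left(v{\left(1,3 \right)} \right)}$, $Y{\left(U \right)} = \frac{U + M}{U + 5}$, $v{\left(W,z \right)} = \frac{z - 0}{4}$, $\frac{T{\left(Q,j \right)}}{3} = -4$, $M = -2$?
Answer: $\frac{1825}{23} \approx 79.348$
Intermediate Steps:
$T{\left(Q,j \right)} = -12$ ($T{\left(Q,j \right)} = 3 \left(-4\right) = -12$)
$v{\left(W,z \right)} = \frac{z}{4}$ ($v{\left(W,z \right)} = \left(z + 0\right) \frac{1}{4} = z \frac{1}{4} = \frac{z}{4}$)
$Y{\left(U \right)} = \frac{-2 + U}{5 + U}$ ($Y{\left(U \right)} = \frac{U - 2}{U + 5} = \frac{-2 + U}{5 + U}$)
$u{\left(f,D \right)} = - \frac{5}{23}$ ($u{\left(f,D \right)} = \frac{-2 + \frac{1}{4} \cdot 3}{5 + \frac{1}{4} \cdot 3} = \frac{-2 + \frac{3}{4}}{5 + \frac{3}{4}} = \frac{1}{\frac{23}{4}} \left(- \frac{5}{4}\right) = \frac{4}{23} \left(- \frac{5}{4}\right) = - \frac{5}{23}$)
$u{\left(T{\left(0,5 \right)},5 \right)} \left(-365\right) = \left(- \frac{5}{23}\right) \left(-365\right) = \frac{1825}{23}$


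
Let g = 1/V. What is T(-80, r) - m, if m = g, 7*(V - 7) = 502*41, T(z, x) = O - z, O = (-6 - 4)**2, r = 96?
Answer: 3713573/20631 ≈ 180.00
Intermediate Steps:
O = 100 (O = (-10)**2 = 100)
T(z, x) = 100 - z
V = 20631/7 (V = 7 + (502*41)/7 = 7 + (1/7)*20582 = 7 + 20582/7 = 20631/7 ≈ 2947.3)
g = 7/20631 (g = 1/(20631/7) = 7/20631 ≈ 0.00033930)
m = 7/20631 ≈ 0.00033930
T(-80, r) - m = (100 - 1*(-80)) - 1*7/20631 = (100 + 80) - 7/20631 = 180 - 7/20631 = 3713573/20631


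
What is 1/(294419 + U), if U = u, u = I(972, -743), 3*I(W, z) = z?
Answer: 3/882514 ≈ 3.3994e-6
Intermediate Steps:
I(W, z) = z/3
u = -743/3 (u = (⅓)*(-743) = -743/3 ≈ -247.67)
U = -743/3 ≈ -247.67
1/(294419 + U) = 1/(294419 - 743/3) = 1/(882514/3) = 3/882514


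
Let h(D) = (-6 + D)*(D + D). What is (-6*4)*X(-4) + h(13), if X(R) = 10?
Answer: -58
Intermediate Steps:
h(D) = 2*D*(-6 + D) (h(D) = (-6 + D)*(2*D) = 2*D*(-6 + D))
(-6*4)*X(-4) + h(13) = -6*4*10 + 2*13*(-6 + 13) = -24*10 + 2*13*7 = -240 + 182 = -58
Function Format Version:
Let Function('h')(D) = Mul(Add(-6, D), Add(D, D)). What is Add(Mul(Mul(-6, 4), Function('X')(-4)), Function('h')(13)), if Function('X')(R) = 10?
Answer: -58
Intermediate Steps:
Function('h')(D) = Mul(2, D, Add(-6, D)) (Function('h')(D) = Mul(Add(-6, D), Mul(2, D)) = Mul(2, D, Add(-6, D)))
Add(Mul(Mul(-6, 4), Function('X')(-4)), Function('h')(13)) = Add(Mul(Mul(-6, 4), 10), Mul(2, 13, Add(-6, 13))) = Add(Mul(-24, 10), Mul(2, 13, 7)) = Add(-240, 182) = -58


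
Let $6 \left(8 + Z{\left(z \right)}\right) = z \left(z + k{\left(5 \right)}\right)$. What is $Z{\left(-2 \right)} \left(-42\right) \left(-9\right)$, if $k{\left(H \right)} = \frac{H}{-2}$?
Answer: $-2457$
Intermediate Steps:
$k{\left(H \right)} = - \frac{H}{2}$ ($k{\left(H \right)} = H \left(- \frac{1}{2}\right) = - \frac{H}{2}$)
$Z{\left(z \right)} = -8 + \frac{z \left(- \frac{5}{2} + z\right)}{6}$ ($Z{\left(z \right)} = -8 + \frac{z \left(z - \frac{5}{2}\right)}{6} = -8 + \frac{z \left(- \frac{5}{2} + z\right)}{6}$)
$Z{\left(-2 \right)} \left(-42\right) \left(-9\right) = \left(-8 - - \frac{5}{6} + \frac{\left(-2\right)^{2}}{6}\right) \left(-42\right) \left(-9\right) = \left(-8 + \frac{5}{6} + \frac{1}{6} \cdot 4\right) \left(-42\right) \left(-9\right) = \left(-8 + \frac{5}{6} + \frac{2}{3}\right) \left(-42\right) \left(-9\right) = \left(- \frac{13}{2}\right) \left(-42\right) \left(-9\right) = 273 \left(-9\right) = -2457$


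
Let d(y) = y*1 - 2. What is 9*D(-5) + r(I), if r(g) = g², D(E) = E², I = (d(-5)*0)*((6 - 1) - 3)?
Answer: 225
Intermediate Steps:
d(y) = -2 + y (d(y) = y - 2 = -2 + y)
I = 0 (I = ((-2 - 5)*0)*((6 - 1) - 3) = (-7*0)*(5 - 3) = 0*2 = 0)
9*D(-5) + r(I) = 9*(-5)² + 0² = 9*25 + 0 = 225 + 0 = 225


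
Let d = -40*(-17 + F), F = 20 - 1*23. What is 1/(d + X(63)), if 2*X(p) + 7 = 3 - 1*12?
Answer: 1/792 ≈ 0.0012626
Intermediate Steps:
F = -3 (F = 20 - 23 = -3)
X(p) = -8 (X(p) = -7/2 + (3 - 1*12)/2 = -7/2 + (3 - 12)/2 = -7/2 + (1/2)*(-9) = -7/2 - 9/2 = -8)
d = 800 (d = -40*(-17 - 3) = -40*(-20) = 800)
1/(d + X(63)) = 1/(800 - 8) = 1/792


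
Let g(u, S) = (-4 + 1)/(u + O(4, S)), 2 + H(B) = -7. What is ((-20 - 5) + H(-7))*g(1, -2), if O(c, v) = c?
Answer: 102/5 ≈ 20.400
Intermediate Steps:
H(B) = -9 (H(B) = -2 - 7 = -9)
g(u, S) = -3/(4 + u) (g(u, S) = (-4 + 1)/(u + 4) = -3/(4 + u))
((-20 - 5) + H(-7))*g(1, -2) = ((-20 - 5) - 9)*(-3/(4 + 1)) = (-25 - 9)*(-3/5) = -(-102)/5 = -34*(-⅗) = 102/5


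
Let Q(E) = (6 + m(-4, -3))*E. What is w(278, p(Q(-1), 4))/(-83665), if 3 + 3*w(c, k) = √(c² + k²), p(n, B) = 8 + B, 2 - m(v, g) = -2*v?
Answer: 1/83665 - 2*√19357/250995 ≈ -0.0010967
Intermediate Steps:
m(v, g) = 2 + 2*v (m(v, g) = 2 - (-2)*v = 2 + 2*v)
Q(E) = 0 (Q(E) = (6 + (2 + 2*(-4)))*E = (6 + (2 - 8))*E = (6 - 6)*E = 0*E = 0)
w(c, k) = -1 + √(c² + k²)/3
w(278, p(Q(-1), 4))/(-83665) = (-1 + √(278² + (8 + 4)²)/3)/(-83665) = (-1 + √(77284 + 12²)/3)*(-1/83665) = (-1 + √(77284 + 144)/3)*(-1/83665) = (-1 + √77428/3)*(-1/83665) = (-1 + (2*√19357)/3)*(-1/83665) = (-1 + 2*√19357/3)*(-1/83665) = 1/83665 - 2*√19357/250995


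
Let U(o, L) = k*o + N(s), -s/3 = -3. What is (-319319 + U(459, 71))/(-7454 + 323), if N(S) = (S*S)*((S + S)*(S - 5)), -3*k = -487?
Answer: 238976/7131 ≈ 33.512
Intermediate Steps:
k = 487/3 (k = -⅓*(-487) = 487/3 ≈ 162.33)
s = 9 (s = -3*(-3) = 9)
N(S) = 2*S³*(-5 + S) (N(S) = S²*((2*S)*(-5 + S)) = S²*(2*S*(-5 + S)) = 2*S³*(-5 + S))
U(o, L) = 5832 + 487*o/3 (U(o, L) = 487*o/3 + 2*9³*(-5 + 9) = 487*o/3 + 2*729*4 = 487*o/3 + 5832 = 5832 + 487*o/3)
(-319319 + U(459, 71))/(-7454 + 323) = (-319319 + (5832 + (487/3)*459))/(-7454 + 323) = (-319319 + (5832 + 74511))/(-7131) = (-319319 + 80343)*(-1/7131) = -238976*(-1/7131) = 238976/7131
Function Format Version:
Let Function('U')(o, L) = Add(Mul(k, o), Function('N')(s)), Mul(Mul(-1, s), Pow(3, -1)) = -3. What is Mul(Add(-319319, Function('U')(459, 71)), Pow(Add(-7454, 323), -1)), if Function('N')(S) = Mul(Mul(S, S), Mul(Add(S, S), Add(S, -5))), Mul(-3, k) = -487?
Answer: Rational(238976, 7131) ≈ 33.512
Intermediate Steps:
k = Rational(487, 3) (k = Mul(Rational(-1, 3), -487) = Rational(487, 3) ≈ 162.33)
s = 9 (s = Mul(-3, -3) = 9)
Function('N')(S) = Mul(2, Pow(S, 3), Add(-5, S)) (Function('N')(S) = Mul(Pow(S, 2), Mul(Mul(2, S), Add(-5, S))) = Mul(Pow(S, 2), Mul(2, S, Add(-5, S))) = Mul(2, Pow(S, 3), Add(-5, S)))
Function('U')(o, L) = Add(5832, Mul(Rational(487, 3), o)) (Function('U')(o, L) = Add(Mul(Rational(487, 3), o), Mul(2, Pow(9, 3), Add(-5, 9))) = Add(Mul(Rational(487, 3), o), Mul(2, 729, 4)) = Add(Mul(Rational(487, 3), o), 5832) = Add(5832, Mul(Rational(487, 3), o)))
Mul(Add(-319319, Function('U')(459, 71)), Pow(Add(-7454, 323), -1)) = Mul(Add(-319319, Add(5832, Mul(Rational(487, 3), 459))), Pow(Add(-7454, 323), -1)) = Mul(Add(-319319, Add(5832, 74511)), Pow(-7131, -1)) = Mul(Add(-319319, 80343), Rational(-1, 7131)) = Mul(-238976, Rational(-1, 7131)) = Rational(238976, 7131)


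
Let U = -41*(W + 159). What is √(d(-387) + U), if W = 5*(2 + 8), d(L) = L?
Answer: 2*I*√2239 ≈ 94.636*I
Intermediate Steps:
W = 50 (W = 5*10 = 50)
U = -8569 (U = -41*(50 + 159) = -41*209 = -8569)
√(d(-387) + U) = √(-387 - 8569) = √(-8956) = 2*I*√2239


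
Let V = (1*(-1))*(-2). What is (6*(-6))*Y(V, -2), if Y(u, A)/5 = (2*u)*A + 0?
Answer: 1440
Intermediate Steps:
V = 2 (V = -1*(-2) = 2)
Y(u, A) = 10*A*u (Y(u, A) = 5*((2*u)*A + 0) = 5*(2*A*u + 0) = 5*(2*A*u) = 10*A*u)
(6*(-6))*Y(V, -2) = (6*(-6))*(10*(-2)*2) = -36*(-40) = 1440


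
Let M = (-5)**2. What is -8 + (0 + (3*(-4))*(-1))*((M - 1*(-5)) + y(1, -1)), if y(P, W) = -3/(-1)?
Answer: 388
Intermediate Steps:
y(P, W) = 3 (y(P, W) = -3*(-1) = 3)
M = 25
-8 + (0 + (3*(-4))*(-1))*((M - 1*(-5)) + y(1, -1)) = -8 + (0 + (3*(-4))*(-1))*((25 - 1*(-5)) + 3) = -8 + (0 - 12*(-1))*((25 + 5) + 3) = -8 + (0 + 12)*(30 + 3) = -8 + 12*33 = -8 + 396 = 388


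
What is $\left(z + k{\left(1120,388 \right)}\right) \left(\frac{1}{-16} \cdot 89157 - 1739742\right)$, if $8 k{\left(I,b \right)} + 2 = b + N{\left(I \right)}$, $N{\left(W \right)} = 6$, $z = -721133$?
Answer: $\frac{5034072902859}{4} \approx 1.2585 \cdot 10^{12}$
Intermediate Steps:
$k{\left(I,b \right)} = \frac{1}{2} + \frac{b}{8}$ ($k{\left(I,b \right)} = - \frac{1}{4} + \frac{b + 6}{8} = - \frac{1}{4} + \frac{6 + b}{8} = - \frac{1}{4} + \left(\frac{3}{4} + \frac{b}{8}\right) = \frac{1}{2} + \frac{b}{8}$)
$\left(z + k{\left(1120,388 \right)}\right) \left(\frac{1}{-16} \cdot 89157 - 1739742\right) = \left(-721133 + \left(\frac{1}{2} + \frac{1}{8} \cdot 388\right)\right) \left(\frac{1}{-16} \cdot 89157 - 1739742\right) = \left(-721133 + \left(\frac{1}{2} + \frac{97}{2}\right)\right) \left(\left(- \frac{1}{16}\right) 89157 - 1739742\right) = \left(-721133 + 49\right) \left(- \frac{89157}{16} - 1739742\right) = \left(-721084\right) \left(- \frac{27925029}{16}\right) = \frac{5034072902859}{4}$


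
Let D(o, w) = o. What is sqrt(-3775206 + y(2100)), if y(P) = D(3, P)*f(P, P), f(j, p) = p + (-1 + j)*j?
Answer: sqrt(9454794) ≈ 3074.9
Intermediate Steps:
f(j, p) = p + j*(-1 + j)
y(P) = 3*P**2 (y(P) = 3*(P + P**2 - P) = 3*P**2)
sqrt(-3775206 + y(2100)) = sqrt(-3775206 + 3*2100**2) = sqrt(-3775206 + 3*4410000) = sqrt(-3775206 + 13230000) = sqrt(9454794)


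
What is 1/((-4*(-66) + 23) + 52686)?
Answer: 1/52973 ≈ 1.8878e-5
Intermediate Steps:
1/((-4*(-66) + 23) + 52686) = 1/((264 + 23) + 52686) = 1/(287 + 52686) = 1/52973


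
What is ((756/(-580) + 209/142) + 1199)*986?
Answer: 419744909/355 ≈ 1.1824e+6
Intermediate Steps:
((756/(-580) + 209/142) + 1199)*986 = ((756*(-1/580) + 209*(1/142)) + 1199)*986 = ((-189/145 + 209/142) + 1199)*986 = (3467/20590 + 1199)*986 = (24690877/20590)*986 = 419744909/355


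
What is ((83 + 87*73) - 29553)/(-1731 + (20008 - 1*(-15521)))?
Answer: -23119/33798 ≈ -0.68403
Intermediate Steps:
((83 + 87*73) - 29553)/(-1731 + (20008 - 1*(-15521))) = ((83 + 6351) - 29553)/(-1731 + (20008 + 15521)) = (6434 - 29553)/(-1731 + 35529) = -23119/33798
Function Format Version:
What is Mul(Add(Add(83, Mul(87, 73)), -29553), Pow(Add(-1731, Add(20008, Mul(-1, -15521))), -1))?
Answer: Rational(-23119, 33798) ≈ -0.68403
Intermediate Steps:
Mul(Add(Add(83, Mul(87, 73)), -29553), Pow(Add(-1731, Add(20008, Mul(-1, -15521))), -1)) = Mul(Add(Add(83, 6351), -29553), Pow(Add(-1731, Add(20008, 15521)), -1)) = Mul(Add(6434, -29553), Pow(Add(-1731, 35529), -1)) = Mul(-23119, Pow(33798, -1)) = Mul(-23119, Rational(1, 33798)) = Rational(-23119, 33798)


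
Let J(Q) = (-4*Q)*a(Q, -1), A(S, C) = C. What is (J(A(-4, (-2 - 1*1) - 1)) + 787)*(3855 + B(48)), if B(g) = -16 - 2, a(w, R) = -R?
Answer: 3081111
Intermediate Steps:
B(g) = -18
J(Q) = -4*Q (J(Q) = (-4*Q)*(-1*(-1)) = -4*Q*1 = -4*Q)
(J(A(-4, (-2 - 1*1) - 1)) + 787)*(3855 + B(48)) = (-4*((-2 - 1*1) - 1) + 787)*(3855 - 18) = (-4*((-2 - 1) - 1) + 787)*3837 = (-4*(-3 - 1) + 787)*3837 = (-4*(-4) + 787)*3837 = (16 + 787)*3837 = 803*3837 = 3081111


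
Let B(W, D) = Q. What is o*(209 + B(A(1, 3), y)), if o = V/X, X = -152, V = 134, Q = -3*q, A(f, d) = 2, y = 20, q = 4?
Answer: -13199/76 ≈ -173.67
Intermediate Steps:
Q = -12 (Q = -3*4 = -12)
B(W, D) = -12
o = -67/76 (o = 134/(-152) = 134*(-1/152) = -67/76 ≈ -0.88158)
o*(209 + B(A(1, 3), y)) = -67*(209 - 12)/76 = -67/76*197 = -13199/76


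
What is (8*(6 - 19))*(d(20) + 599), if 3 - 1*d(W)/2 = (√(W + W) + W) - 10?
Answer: -60840 + 416*√10 ≈ -59525.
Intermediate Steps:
d(W) = 26 - 2*W - 2*√2*√W (d(W) = 6 - 2*((√(W + W) + W) - 10) = 6 - 2*((√(2*W) + W) - 10) = 6 - 2*((√2*√W + W) - 10) = 6 - 2*((W + √2*√W) - 10) = 6 - 2*(-10 + W + √2*√W) = 6 + (20 - 2*W - 2*√2*√W) = 26 - 2*W - 2*√2*√W)
(8*(6 - 19))*(d(20) + 599) = (8*(6 - 19))*((26 - 2*20 - 2*√2*√20) + 599) = (8*(-13))*((26 - 40 - 2*√2*2*√5) + 599) = -104*((26 - 40 - 4*√10) + 599) = -104*((-14 - 4*√10) + 599) = -104*(585 - 4*√10) = -60840 + 416*√10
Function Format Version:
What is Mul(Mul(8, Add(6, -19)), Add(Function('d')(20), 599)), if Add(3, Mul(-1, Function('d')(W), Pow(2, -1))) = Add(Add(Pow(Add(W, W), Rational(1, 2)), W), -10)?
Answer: Add(-60840, Mul(416, Pow(10, Rational(1, 2)))) ≈ -59525.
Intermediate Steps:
Function('d')(W) = Add(26, Mul(-2, W), Mul(-2, Pow(2, Rational(1, 2)), Pow(W, Rational(1, 2)))) (Function('d')(W) = Add(6, Mul(-2, Add(Add(Pow(Add(W, W), Rational(1, 2)), W), -10))) = Add(6, Mul(-2, Add(Add(Pow(Mul(2, W), Rational(1, 2)), W), -10))) = Add(6, Mul(-2, Add(Add(Mul(Pow(2, Rational(1, 2)), Pow(W, Rational(1, 2))), W), -10))) = Add(6, Mul(-2, Add(Add(W, Mul(Pow(2, Rational(1, 2)), Pow(W, Rational(1, 2)))), -10))) = Add(6, Mul(-2, Add(-10, W, Mul(Pow(2, Rational(1, 2)), Pow(W, Rational(1, 2)))))) = Add(6, Add(20, Mul(-2, W), Mul(-2, Pow(2, Rational(1, 2)), Pow(W, Rational(1, 2))))) = Add(26, Mul(-2, W), Mul(-2, Pow(2, Rational(1, 2)), Pow(W, Rational(1, 2)))))
Mul(Mul(8, Add(6, -19)), Add(Function('d')(20), 599)) = Mul(Mul(8, Add(6, -19)), Add(Add(26, Mul(-2, 20), Mul(-2, Pow(2, Rational(1, 2)), Pow(20, Rational(1, 2)))), 599)) = Mul(Mul(8, -13), Add(Add(26, -40, Mul(-2, Pow(2, Rational(1, 2)), Mul(2, Pow(5, Rational(1, 2))))), 599)) = Mul(-104, Add(Add(26, -40, Mul(-4, Pow(10, Rational(1, 2)))), 599)) = Mul(-104, Add(Add(-14, Mul(-4, Pow(10, Rational(1, 2)))), 599)) = Mul(-104, Add(585, Mul(-4, Pow(10, Rational(1, 2))))) = Add(-60840, Mul(416, Pow(10, Rational(1, 2))))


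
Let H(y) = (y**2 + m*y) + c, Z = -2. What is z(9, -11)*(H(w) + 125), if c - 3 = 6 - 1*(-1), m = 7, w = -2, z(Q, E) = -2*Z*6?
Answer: 3000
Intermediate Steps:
z(Q, E) = 24 (z(Q, E) = -2*(-2)*6 = 4*6 = 24)
c = 10 (c = 3 + (6 - 1*(-1)) = 3 + (6 + 1) = 3 + 7 = 10)
H(y) = 10 + y**2 + 7*y (H(y) = (y**2 + 7*y) + 10 = 10 + y**2 + 7*y)
z(9, -11)*(H(w) + 125) = 24*((10 + (-2)**2 + 7*(-2)) + 125) = 24*((10 + 4 - 14) + 125) = 24*(0 + 125) = 24*125 = 3000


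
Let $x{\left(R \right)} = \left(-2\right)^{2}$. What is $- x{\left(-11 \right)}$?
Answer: $-4$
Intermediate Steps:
$x{\left(R \right)} = 4$
$- x{\left(-11 \right)} = \left(-1\right) 4 = -4$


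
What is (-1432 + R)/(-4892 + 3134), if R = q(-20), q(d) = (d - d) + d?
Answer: 242/293 ≈ 0.82594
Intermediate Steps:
q(d) = d (q(d) = 0 + d = d)
R = -20
(-1432 + R)/(-4892 + 3134) = (-1432 - 20)/(-4892 + 3134) = -1452/(-1758) = -1452*(-1/1758) = 242/293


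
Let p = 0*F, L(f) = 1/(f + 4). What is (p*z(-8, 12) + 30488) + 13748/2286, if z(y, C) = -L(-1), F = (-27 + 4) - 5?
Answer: 34854658/1143 ≈ 30494.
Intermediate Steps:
L(f) = 1/(4 + f)
F = -28 (F = -23 - 5 = -28)
z(y, C) = -⅓ (z(y, C) = -1/(4 - 1) = -1/3 = -1*⅓ = -⅓)
p = 0 (p = 0*(-28) = 0)
(p*z(-8, 12) + 30488) + 13748/2286 = (0*(-⅓) + 30488) + 13748/2286 = (0 + 30488) + 13748*(1/2286) = 30488 + 6874/1143 = 34854658/1143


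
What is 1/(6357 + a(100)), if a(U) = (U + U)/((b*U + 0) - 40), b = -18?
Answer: 46/292417 ≈ 0.00015731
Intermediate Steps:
a(U) = 2*U/(-40 - 18*U) (a(U) = (U + U)/((-18*U + 0) - 40) = (2*U)/(-18*U - 40) = (2*U)/(-40 - 18*U) = 2*U/(-40 - 18*U))
1/(6357 + a(100)) = 1/(6357 + 100/(-20 - 9*100)) = 1/(6357 + 100/(-20 - 900)) = 1/(6357 + 100/(-920)) = 1/(6357 + 100*(-1/920)) = 1/(6357 - 5/46) = 1/(292417/46) = 46/292417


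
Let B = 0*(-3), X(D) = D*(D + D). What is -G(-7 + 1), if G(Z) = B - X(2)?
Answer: 8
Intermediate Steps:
X(D) = 2*D² (X(D) = D*(2*D) = 2*D²)
B = 0
G(Z) = -8 (G(Z) = 0 - 2*2² = 0 - 2*4 = 0 - 1*8 = 0 - 8 = -8)
-G(-7 + 1) = -1*(-8) = 8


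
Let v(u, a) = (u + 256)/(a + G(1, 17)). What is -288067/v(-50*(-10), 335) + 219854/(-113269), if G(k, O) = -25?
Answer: -5057587563377/42815682 ≈ -1.1812e+5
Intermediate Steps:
v(u, a) = (256 + u)/(-25 + a) (v(u, a) = (u + 256)/(a - 25) = (256 + u)/(-25 + a))
-288067/v(-50*(-10), 335) + 219854/(-113269) = -288067*(-25 + 335)/(256 - 50*(-10)) + 219854/(-113269) = -288067*310/(256 + 500) + 219854*(-1/113269) = -288067/((1/310)*756) - 219854/113269 = -288067/378/155 - 219854/113269 = -288067*155/378 - 219854/113269 = -44650385/378 - 219854/113269 = -5057587563377/42815682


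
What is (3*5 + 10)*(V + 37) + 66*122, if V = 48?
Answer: 10177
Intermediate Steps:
(3*5 + 10)*(V + 37) + 66*122 = (3*5 + 10)*(48 + 37) + 66*122 = (15 + 10)*85 + 8052 = 25*85 + 8052 = 2125 + 8052 = 10177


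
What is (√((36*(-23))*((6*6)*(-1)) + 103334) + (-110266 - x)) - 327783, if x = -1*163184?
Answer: -274865 + √133142 ≈ -2.7450e+5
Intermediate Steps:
x = -163184
(√((36*(-23))*((6*6)*(-1)) + 103334) + (-110266 - x)) - 327783 = (√((36*(-23))*((6*6)*(-1)) + 103334) + (-110266 - 1*(-163184))) - 327783 = (√(-29808*(-1) + 103334) + (-110266 + 163184)) - 327783 = (√(-828*(-36) + 103334) + 52918) - 327783 = (√(29808 + 103334) + 52918) - 327783 = (√133142 + 52918) - 327783 = (52918 + √133142) - 327783 = -274865 + √133142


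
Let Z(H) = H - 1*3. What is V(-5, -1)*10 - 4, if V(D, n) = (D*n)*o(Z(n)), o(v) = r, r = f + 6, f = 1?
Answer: 346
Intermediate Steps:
Z(H) = -3 + H (Z(H) = H - 3 = -3 + H)
r = 7 (r = 1 + 6 = 7)
o(v) = 7
V(D, n) = 7*D*n (V(D, n) = (D*n)*7 = 7*D*n)
V(-5, -1)*10 - 4 = (7*(-5)*(-1))*10 - 4 = 35*10 - 4 = 350 - 4 = 346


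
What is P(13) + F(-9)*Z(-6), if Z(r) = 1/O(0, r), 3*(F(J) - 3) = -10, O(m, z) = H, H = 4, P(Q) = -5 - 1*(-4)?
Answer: -13/12 ≈ -1.0833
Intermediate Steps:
P(Q) = -1 (P(Q) = -5 + 4 = -1)
O(m, z) = 4
F(J) = -1/3 (F(J) = 3 + (1/3)*(-10) = 3 - 10/3 = -1/3)
Z(r) = 1/4
P(13) + F(-9)*Z(-6) = -1 - 1/3*1/4 = -1 - 1/12 = -13/12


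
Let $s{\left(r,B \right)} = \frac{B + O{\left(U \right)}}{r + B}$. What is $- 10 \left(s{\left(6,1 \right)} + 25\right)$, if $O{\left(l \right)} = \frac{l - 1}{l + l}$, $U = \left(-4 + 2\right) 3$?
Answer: $- \frac{10595}{42} \approx -252.26$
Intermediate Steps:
$U = -6$ ($U = \left(-2\right) 3 = -6$)
$O{\left(l \right)} = \frac{-1 + l}{2 l}$
$s{\left(r,B \right)} = \frac{\frac{7}{12} + B}{B + r}$ ($s{\left(r,B \right)} = \frac{B + \frac{-1 - 6}{2 \left(-6\right)}}{r + B} = \frac{B + \frac{1}{2} \left(- \frac{1}{6}\right) \left(-7\right)}{B + r} = \frac{B + \frac{7}{12}}{B + r} = \frac{\frac{7}{12} + B}{B + r}$)
$- 10 \left(s{\left(6,1 \right)} + 25\right) = - 10 \left(\frac{\frac{7}{12} + 1}{1 + 6} + 25\right) = - 10 \left(\frac{1}{7} \cdot \frac{19}{12} + 25\right) = - 10 \left(\frac{19}{84} + 25\right) = \left(-10\right) \frac{2119}{84} = - \frac{10595}{42}$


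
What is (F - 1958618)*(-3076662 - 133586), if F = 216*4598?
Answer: 3099333931600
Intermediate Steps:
F = 993168
(F - 1958618)*(-3076662 - 133586) = (993168 - 1958618)*(-3076662 - 133586) = -965450*(-3210248) = 3099333931600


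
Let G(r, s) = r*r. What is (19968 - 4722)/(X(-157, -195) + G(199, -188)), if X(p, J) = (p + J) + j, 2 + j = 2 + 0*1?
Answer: 242/623 ≈ 0.38844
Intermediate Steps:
G(r, s) = r²
j = 0 (j = -2 + (2 + 0*1) = -2 + (2 + 0) = -2 + 2 = 0)
X(p, J) = J + p (X(p, J) = (p + J) + 0 = (J + p) + 0 = J + p)
(19968 - 4722)/(X(-157, -195) + G(199, -188)) = (19968 - 4722)/((-195 - 157) + 199²) = 15246/(-352 + 39601) = 15246/39249 = 15246*(1/39249) = 242/623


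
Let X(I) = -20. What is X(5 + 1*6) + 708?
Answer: 688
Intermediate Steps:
X(5 + 1*6) + 708 = -20 + 708 = 688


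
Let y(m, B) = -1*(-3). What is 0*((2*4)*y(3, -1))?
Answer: 0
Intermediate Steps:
y(m, B) = 3
0*((2*4)*y(3, -1)) = 0*((2*4)*3) = 0*(8*3) = 0*24 = 0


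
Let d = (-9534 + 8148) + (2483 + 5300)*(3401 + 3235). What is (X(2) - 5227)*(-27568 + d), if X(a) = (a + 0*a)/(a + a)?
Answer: -269786881201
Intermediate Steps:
X(a) = ½ (X(a) = (a + 0)/((2*a)) = a*(1/(2*a)) = ½)
d = 51646602 (d = -1386 + 7783*6636 = -1386 + 51647988 = 51646602)
(X(2) - 5227)*(-27568 + d) = (½ - 5227)*(-27568 + 51646602) = -10453/2*51619034 = -269786881201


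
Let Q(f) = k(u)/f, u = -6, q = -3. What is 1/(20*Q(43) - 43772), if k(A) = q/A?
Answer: -43/1882186 ≈ -2.2846e-5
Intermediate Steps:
k(A) = -3/A
Q(f) = 1/(2*f) (Q(f) = (-3/(-6))/f = (-3*(-⅙))/f = 1/(2*f))
1/(20*Q(43) - 43772) = 1/(20*((½)/43) - 43772) = 1/(20*((½)*(1/43)) - 43772) = 1/(20*(1/86) - 43772) = 1/(10/43 - 43772) = 1/(-1882186/43) = -43/1882186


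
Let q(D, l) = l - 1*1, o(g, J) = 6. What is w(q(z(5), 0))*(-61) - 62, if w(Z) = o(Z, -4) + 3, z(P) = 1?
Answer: -611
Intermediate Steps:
q(D, l) = -1 + l (q(D, l) = l - 1 = -1 + l)
w(Z) = 9 (w(Z) = 6 + 3 = 9)
w(q(z(5), 0))*(-61) - 62 = 9*(-61) - 62 = -549 - 62 = -611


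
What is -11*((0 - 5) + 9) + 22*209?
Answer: 4554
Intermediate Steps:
-11*((0 - 5) + 9) + 22*209 = -11*(-5 + 9) + 4598 = -11*4 + 4598 = -44 + 4598 = 4554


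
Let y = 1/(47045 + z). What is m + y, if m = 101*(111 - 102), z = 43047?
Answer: 81893629/90092 ≈ 909.00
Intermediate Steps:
m = 909 (m = 101*9 = 909)
y = 1/90092 (y = 1/(47045 + 43047) = 1/90092 ≈ 1.1100e-5)
m + y = 909 + 1/90092 = 81893629/90092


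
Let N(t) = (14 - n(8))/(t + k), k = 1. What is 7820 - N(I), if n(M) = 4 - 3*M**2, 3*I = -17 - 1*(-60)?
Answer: 179557/23 ≈ 7806.8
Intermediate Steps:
I = 43/3 (I = (-17 - 1*(-60))/3 = (-17 + 60)/3 = (1/3)*43 = 43/3 ≈ 14.333)
n(M) = 4 - 3*M**2
N(t) = 202/(1 + t) (N(t) = (14 - (4 - 3*8**2))/(t + 1) = (14 - (4 - 3*64))/(1 + t) = (14 - (4 - 192))/(1 + t) = (14 - 1*(-188))/(1 + t) = (14 + 188)/(1 + t) = 202/(1 + t))
7820 - N(I) = 7820 - 202/(1 + 43/3) = 7820 - 202/46/3 = 7820 - 202*3/46 = 7820 - 1*303/23 = 7820 - 303/23 = 179557/23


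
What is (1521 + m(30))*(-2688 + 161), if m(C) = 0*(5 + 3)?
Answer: -3843567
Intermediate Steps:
m(C) = 0 (m(C) = 0*8 = 0)
(1521 + m(30))*(-2688 + 161) = (1521 + 0)*(-2688 + 161) = 1521*(-2527) = -3843567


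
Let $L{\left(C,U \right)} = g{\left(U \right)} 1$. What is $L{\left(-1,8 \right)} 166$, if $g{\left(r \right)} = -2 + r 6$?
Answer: $7636$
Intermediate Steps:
$g{\left(r \right)} = -2 + 6 r$
$L{\left(C,U \right)} = -2 + 6 U$ ($L{\left(C,U \right)} = \left(-2 + 6 U\right) 1 = -2 + 6 U$)
$L{\left(-1,8 \right)} 166 = \left(-2 + 6 \cdot 8\right) 166 = \left(-2 + 48\right) 166 = 46 \cdot 166 = 7636$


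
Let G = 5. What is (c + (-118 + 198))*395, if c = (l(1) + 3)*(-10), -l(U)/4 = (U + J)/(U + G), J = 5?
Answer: 35550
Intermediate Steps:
l(U) = -4 (l(U) = -4*(U + 5)/(U + 5) = -4*(5 + U)/(5 + U) = -4*1 = -4)
c = 10 (c = (-4 + 3)*(-10) = -1*(-10) = 10)
(c + (-118 + 198))*395 = (10 + (-118 + 198))*395 = (10 + 80)*395 = 90*395 = 35550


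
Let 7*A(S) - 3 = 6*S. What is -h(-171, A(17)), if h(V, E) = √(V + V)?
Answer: -3*I*√38 ≈ -18.493*I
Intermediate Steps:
A(S) = 3/7 + 6*S/7 (A(S) = 3/7 + (6*S)/7 = 3/7 + 6*S/7)
h(V, E) = √2*√V (h(V, E) = √(2*V) = √2*√V)
-h(-171, A(17)) = -√2*√(-171) = -√2*3*I*√19 = -3*I*√38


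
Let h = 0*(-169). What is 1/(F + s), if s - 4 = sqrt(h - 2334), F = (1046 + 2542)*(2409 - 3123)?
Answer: -1280914/3281481351959 - I*sqrt(2334)/6562962703918 ≈ -3.9035e-7 - 7.3612e-12*I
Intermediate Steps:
h = 0
F = -2561832 (F = 3588*(-714) = -2561832)
s = 4 + I*sqrt(2334) (s = 4 + sqrt(0 - 2334) = 4 + sqrt(-2334) = 4 + I*sqrt(2334) ≈ 4.0 + 48.311*I)
1/(F + s) = 1/(-2561832 + (4 + I*sqrt(2334))) = 1/(-2561828 + I*sqrt(2334))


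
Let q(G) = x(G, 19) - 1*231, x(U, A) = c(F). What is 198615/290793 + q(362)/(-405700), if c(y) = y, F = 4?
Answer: 26881371837/39324906700 ≈ 0.68357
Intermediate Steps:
x(U, A) = 4
q(G) = -227 (q(G) = 4 - 1*231 = 4 - 231 = -227)
198615/290793 + q(362)/(-405700) = 198615/290793 - 227/(-405700) = 198615*(1/290793) - 227*(-1/405700) = 66205/96931 + 227/405700 = 26881371837/39324906700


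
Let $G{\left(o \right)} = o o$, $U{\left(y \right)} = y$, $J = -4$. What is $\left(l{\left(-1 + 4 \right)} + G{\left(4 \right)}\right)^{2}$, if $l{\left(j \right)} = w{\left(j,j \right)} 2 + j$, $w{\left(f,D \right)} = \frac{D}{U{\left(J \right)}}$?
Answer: $\frac{1225}{4} \approx 306.25$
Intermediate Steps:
$G{\left(o \right)} = o^{2}$
$w{\left(f,D \right)} = - \frac{D}{4}$ ($w{\left(f,D \right)} = \frac{D}{-4} = D \left(- \frac{1}{4}\right) = - \frac{D}{4}$)
$l{\left(j \right)} = \frac{j}{2}$ ($l{\left(j \right)} = - \frac{j}{4} \cdot 2 + j = - \frac{j}{2} + j = \frac{j}{2}$)
$\left(l{\left(-1 + 4 \right)} + G{\left(4 \right)}\right)^{2} = \left(\frac{-1 + 4}{2} + 4^{2}\right)^{2} = \left(\frac{1}{2} \cdot 3 + 16\right)^{2} = \left(\frac{3}{2} + 16\right)^{2} = \left(\frac{35}{2}\right)^{2} = \frac{1225}{4}$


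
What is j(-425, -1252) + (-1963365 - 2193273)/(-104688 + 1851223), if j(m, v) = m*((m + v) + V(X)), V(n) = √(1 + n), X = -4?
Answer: 1244795001237/1746535 - 425*I*√3 ≈ 7.1272e+5 - 736.12*I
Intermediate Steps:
j(m, v) = m*(m + v + I*√3) (j(m, v) = m*((m + v) + √(1 - 4)) = m*((m + v) + √(-3)) = m*((m + v) + I*√3) = m*(m + v + I*√3))
j(-425, -1252) + (-1963365 - 2193273)/(-104688 + 1851223) = -425*(-425 - 1252 + I*√3) + (-1963365 - 2193273)/(-104688 + 1851223) = -425*(-1677 + I*√3) - 4156638/1746535 = (712725 - 425*I*√3) - 4156638*1/1746535 = (712725 - 425*I*√3) - 4156638/1746535 = 1244795001237/1746535 - 425*I*√3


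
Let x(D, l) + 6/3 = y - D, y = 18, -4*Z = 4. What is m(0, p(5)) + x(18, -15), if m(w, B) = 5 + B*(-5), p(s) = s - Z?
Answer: -27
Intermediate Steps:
Z = -1 (Z = -1/4*4 = -1)
p(s) = 1 + s (p(s) = s - 1*(-1) = s + 1 = 1 + s)
x(D, l) = 16 - D (x(D, l) = -2 + (18 - D) = 16 - D)
m(w, B) = 5 - 5*B
m(0, p(5)) + x(18, -15) = (5 - 5*(1 + 5)) + (16 - 1*18) = (5 - 5*6) + (16 - 18) = (5 - 30) - 2 = -25 - 2 = -27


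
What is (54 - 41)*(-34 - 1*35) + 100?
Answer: -797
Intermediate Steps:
(54 - 41)*(-34 - 1*35) + 100 = 13*(-34 - 35) + 100 = 13*(-69) + 100 = -897 + 100 = -797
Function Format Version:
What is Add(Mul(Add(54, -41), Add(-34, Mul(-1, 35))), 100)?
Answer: -797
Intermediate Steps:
Add(Mul(Add(54, -41), Add(-34, Mul(-1, 35))), 100) = Add(Mul(13, Add(-34, -35)), 100) = Add(Mul(13, -69), 100) = Add(-897, 100) = -797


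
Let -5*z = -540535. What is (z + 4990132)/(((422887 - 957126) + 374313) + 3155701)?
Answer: 5098239/2995775 ≈ 1.7018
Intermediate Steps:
z = 108107 (z = -⅕*(-540535) = 108107)
(z + 4990132)/(((422887 - 957126) + 374313) + 3155701) = (108107 + 4990132)/(((422887 - 957126) + 374313) + 3155701) = 5098239/((-534239 + 374313) + 3155701) = 5098239/(-159926 + 3155701) = 5098239/2995775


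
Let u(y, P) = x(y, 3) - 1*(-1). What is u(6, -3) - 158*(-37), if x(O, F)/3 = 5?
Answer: 5862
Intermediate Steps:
x(O, F) = 15 (x(O, F) = 3*5 = 15)
u(y, P) = 16 (u(y, P) = 15 - 1*(-1) = 15 + 1 = 16)
u(6, -3) - 158*(-37) = 16 - 158*(-37) = 16 + 5846 = 5862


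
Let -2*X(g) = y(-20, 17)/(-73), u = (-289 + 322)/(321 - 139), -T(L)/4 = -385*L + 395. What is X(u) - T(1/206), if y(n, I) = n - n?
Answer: 161970/103 ≈ 1572.5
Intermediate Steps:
y(n, I) = 0
T(L) = -1580 + 1540*L (T(L) = -4*(-385*L + 395) = -4*(395 - 385*L) = -1580 + 1540*L)
u = 33/182 ≈ 0.18132
X(g) = 0 (X(g) = -0/(-73) = -0*(-1)/73 = -½*0 = 0)
X(u) - T(1/206) = 0 - (-1580 + 1540/206) = 0 - (-1580 + 1540*(1/206)) = 0 - (-1580 + 770/103) = 0 - 1*(-161970/103) = 0 + 161970/103 = 161970/103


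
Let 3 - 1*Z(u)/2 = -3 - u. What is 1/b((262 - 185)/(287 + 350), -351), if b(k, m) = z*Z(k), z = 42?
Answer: 13/6684 ≈ 0.0019449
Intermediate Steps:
Z(u) = 12 + 2*u (Z(u) = 6 - 2*(-3 - u) = 6 + (6 + 2*u) = 12 + 2*u)
b(k, m) = 504 + 84*k (b(k, m) = 42*(12 + 2*k) = 504 + 84*k)
1/b((262 - 185)/(287 + 350), -351) = 1/(504 + 84*((262 - 185)/(287 + 350))) = 1/(504 + 84*(77/637)) = 1/(504 + 84*(77*(1/637))) = 1/(504 + 84*(11/91)) = 1/(504 + 132/13) = 1/(6684/13) = 13/6684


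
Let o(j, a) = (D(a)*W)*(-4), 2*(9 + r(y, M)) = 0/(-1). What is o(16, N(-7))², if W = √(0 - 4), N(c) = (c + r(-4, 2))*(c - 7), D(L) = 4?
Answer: -1024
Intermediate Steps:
r(y, M) = -9 (r(y, M) = -9 + (0/(-1))/2 = -9 + (0*(-1))/2 = -9 + (½)*0 = -9 + 0 = -9)
N(c) = (-9 + c)*(-7 + c) (N(c) = (c - 9)*(c - 7) = (-9 + c)*(-7 + c))
W = 2*I (W = √(-4) = 2*I ≈ 2.0*I)
o(j, a) = -32*I (o(j, a) = (4*(2*I))*(-4) = (8*I)*(-4) = -32*I)
o(16, N(-7))² = (-32*I)² = -1024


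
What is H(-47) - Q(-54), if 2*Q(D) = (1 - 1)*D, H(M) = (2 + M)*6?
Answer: -270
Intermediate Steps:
H(M) = 12 + 6*M
Q(D) = 0 (Q(D) = ((1 - 1)*D)/2 = (0*D)/2 = (½)*0 = 0)
H(-47) - Q(-54) = (12 + 6*(-47)) - 1*0 = (12 - 282) + 0 = -270 + 0 = -270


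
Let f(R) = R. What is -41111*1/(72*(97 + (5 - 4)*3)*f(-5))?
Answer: 41111/36000 ≈ 1.1420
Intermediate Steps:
-41111*1/(72*(97 + (5 - 4)*3)*f(-5)) = -41111*(-1/(360*(97 + (5 - 4)*3))) = -41111*(-1/(360*(97 + 1*3))) = -41111*(-1/(360*(97 + 3))) = -41111/((-360*100)) = -41111/(-36000) = -41111*(-1/36000) = 41111/36000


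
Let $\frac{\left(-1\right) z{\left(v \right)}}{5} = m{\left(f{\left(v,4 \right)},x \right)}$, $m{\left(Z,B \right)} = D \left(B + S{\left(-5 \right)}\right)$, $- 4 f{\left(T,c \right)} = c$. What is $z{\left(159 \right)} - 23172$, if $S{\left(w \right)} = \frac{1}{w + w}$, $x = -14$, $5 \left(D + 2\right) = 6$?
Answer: $- \frac{116142}{5} \approx -23228.0$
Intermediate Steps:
$f{\left(T,c \right)} = - \frac{c}{4}$
$D = - \frac{4}{5}$ ($D = -2 + \frac{1}{5} \cdot 6 = -2 + \frac{6}{5} = - \frac{4}{5} \approx -0.8$)
$S{\left(w \right)} = \frac{1}{2 w}$
$m{\left(Z,B \right)} = \frac{2}{25} - \frac{4 B}{5}$ ($m{\left(Z,B \right)} = - \frac{4 \left(B + \frac{1}{2 \left(-5\right)}\right)}{5} = - \frac{4 \left(B + \frac{1}{2} \left(- \frac{1}{5}\right)\right)}{5} = - \frac{4 \left(B - \frac{1}{10}\right)}{5} = - \frac{4 \left(- \frac{1}{10} + B\right)}{5} = \frac{2}{25} - \frac{4 B}{5}$)
$z{\left(v \right)} = - \frac{282}{5}$ ($z{\left(v \right)} = - 5 \left(\frac{2}{25} - - \frac{56}{5}\right) = - 5 \left(\frac{2}{25} + \frac{56}{5}\right) = \left(-5\right) \frac{282}{25} = - \frac{282}{5}$)
$z{\left(159 \right)} - 23172 = - \frac{282}{5} - 23172 = - \frac{116142}{5}$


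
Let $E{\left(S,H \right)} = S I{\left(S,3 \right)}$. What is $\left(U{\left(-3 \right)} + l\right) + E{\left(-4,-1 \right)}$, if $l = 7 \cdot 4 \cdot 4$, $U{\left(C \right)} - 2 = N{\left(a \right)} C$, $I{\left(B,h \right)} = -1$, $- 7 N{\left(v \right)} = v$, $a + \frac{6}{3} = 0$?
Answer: $\frac{820}{7} \approx 117.14$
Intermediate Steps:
$a = -2$ ($a = -2 + 0 = -2$)
$N{\left(v \right)} = - \frac{v}{7}$
$U{\left(C \right)} = 2 + \frac{2 C}{7}$ ($U{\left(C \right)} = 2 + \left(- \frac{1}{7}\right) \left(-2\right) C = 2 + \frac{2 C}{7}$)
$l = 112$ ($l = 28 \cdot 4 = 112$)
$E{\left(S,H \right)} = - S$ ($E{\left(S,H \right)} = S \left(-1\right) = - S$)
$\left(U{\left(-3 \right)} + l\right) + E{\left(-4,-1 \right)} = \left(\left(2 + \frac{2}{7} \left(-3\right)\right) + 112\right) - -4 = \left(\left(2 - \frac{6}{7}\right) + 112\right) + 4 = \left(\frac{8}{7} + 112\right) + 4 = \frac{792}{7} + 4 = \frac{820}{7}$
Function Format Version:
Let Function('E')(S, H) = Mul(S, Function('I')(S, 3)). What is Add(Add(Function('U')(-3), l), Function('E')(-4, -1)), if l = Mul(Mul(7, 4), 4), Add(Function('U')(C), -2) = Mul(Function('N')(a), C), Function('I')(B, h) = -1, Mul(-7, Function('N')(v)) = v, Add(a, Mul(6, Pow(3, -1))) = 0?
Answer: Rational(820, 7) ≈ 117.14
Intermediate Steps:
a = -2 (a = Add(-2, 0) = -2)
Function('N')(v) = Mul(Rational(-1, 7), v)
Function('U')(C) = Add(2, Mul(Rational(2, 7), C)) (Function('U')(C) = Add(2, Mul(Mul(Rational(-1, 7), -2), C)) = Add(2, Mul(Rational(2, 7), C)))
l = 112 (l = Mul(28, 4) = 112)
Function('E')(S, H) = Mul(-1, S) (Function('E')(S, H) = Mul(S, -1) = Mul(-1, S))
Add(Add(Function('U')(-3), l), Function('E')(-4, -1)) = Add(Add(Add(2, Mul(Rational(2, 7), -3)), 112), Mul(-1, -4)) = Add(Add(Add(2, Rational(-6, 7)), 112), 4) = Add(Add(Rational(8, 7), 112), 4) = Add(Rational(792, 7), 4) = Rational(820, 7)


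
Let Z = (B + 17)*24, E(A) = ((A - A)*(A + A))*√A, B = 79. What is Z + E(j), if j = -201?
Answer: 2304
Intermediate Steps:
E(A) = 0 (E(A) = (0*(2*A))*√A = 0*√A = 0)
Z = 2304 (Z = (79 + 17)*24 = 96*24 = 2304)
Z + E(j) = 2304 + 0 = 2304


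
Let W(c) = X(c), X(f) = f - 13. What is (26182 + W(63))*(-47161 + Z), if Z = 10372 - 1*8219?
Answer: -1180649856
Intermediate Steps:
Z = 2153 (Z = 10372 - 8219 = 2153)
X(f) = -13 + f
W(c) = -13 + c
(26182 + W(63))*(-47161 + Z) = (26182 + (-13 + 63))*(-47161 + 2153) = (26182 + 50)*(-45008) = 26232*(-45008) = -1180649856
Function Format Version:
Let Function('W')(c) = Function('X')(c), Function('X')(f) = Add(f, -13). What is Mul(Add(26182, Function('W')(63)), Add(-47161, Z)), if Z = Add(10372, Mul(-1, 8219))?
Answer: -1180649856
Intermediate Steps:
Z = 2153 (Z = Add(10372, -8219) = 2153)
Function('X')(f) = Add(-13, f)
Function('W')(c) = Add(-13, c)
Mul(Add(26182, Function('W')(63)), Add(-47161, Z)) = Mul(Add(26182, Add(-13, 63)), Add(-47161, 2153)) = Mul(Add(26182, 50), -45008) = Mul(26232, -45008) = -1180649856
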